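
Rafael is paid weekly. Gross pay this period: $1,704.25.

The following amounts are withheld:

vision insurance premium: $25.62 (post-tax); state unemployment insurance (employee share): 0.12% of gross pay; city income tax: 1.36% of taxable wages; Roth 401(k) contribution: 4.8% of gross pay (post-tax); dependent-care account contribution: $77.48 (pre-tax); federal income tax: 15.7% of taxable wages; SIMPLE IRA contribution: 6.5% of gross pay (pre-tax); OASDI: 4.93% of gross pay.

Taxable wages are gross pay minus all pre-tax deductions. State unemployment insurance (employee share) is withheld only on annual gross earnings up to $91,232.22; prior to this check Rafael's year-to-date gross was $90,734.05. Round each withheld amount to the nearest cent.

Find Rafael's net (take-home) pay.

$1,065.32

SIMPLE IRA contribution: $1,704.25 × 0.065 = $110.78
Dependent-care account contribution: $77.48
Pre-tax total = $110.78 + $77.48 = $188.26
Taxable wages = $1,704.25 − $188.26 = $1,515.99
City income tax: $1,515.99 × 0.0136 = $20.62
Federal income tax: $1,515.99 × 0.157 = $238.01
State unemployment insurance (employee share): only $91,232.22 − $90,734.05 = $498.17 of this check is subject → $498.17 × 0.0012 = $0.60
OASDI: $1,704.25 × 0.0493 = $84.02
Vision insurance premium: $25.62
Roth 401(k) contribution: $1,704.25 × 0.048 = $81.80
Total deductions = $110.78 + $77.48 + $20.62 + $238.01 + $0.60 + $84.02 + $25.62 + $81.80 = $638.93
Net pay = $1,704.25 − $638.93 = $1,065.32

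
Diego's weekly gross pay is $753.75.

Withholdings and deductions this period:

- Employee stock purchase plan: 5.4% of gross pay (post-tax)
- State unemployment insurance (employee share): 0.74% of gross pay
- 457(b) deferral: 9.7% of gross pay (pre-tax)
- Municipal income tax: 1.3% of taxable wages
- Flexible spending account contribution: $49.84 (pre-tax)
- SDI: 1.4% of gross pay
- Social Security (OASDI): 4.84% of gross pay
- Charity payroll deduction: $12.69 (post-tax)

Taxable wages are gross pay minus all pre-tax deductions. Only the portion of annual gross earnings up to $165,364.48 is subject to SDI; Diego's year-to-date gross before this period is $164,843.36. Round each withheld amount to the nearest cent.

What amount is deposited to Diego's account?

457(b) deferral: $753.75 × 0.097 = $73.11
Flexible spending account contribution: $49.84
Pre-tax total = $73.11 + $49.84 = $122.95
Taxable wages = $753.75 − $122.95 = $630.80
Municipal income tax: $630.80 × 0.013 = $8.20
State unemployment insurance (employee share): $753.75 × 0.0074 = $5.58
Social Security (OASDI): $753.75 × 0.0484 = $36.48
SDI: only $165,364.48 − $164,843.36 = $521.12 of this check is subject → $521.12 × 0.014 = $7.30
Employee stock purchase plan: $753.75 × 0.054 = $40.70
Charity payroll deduction: $12.69
Total deductions = $73.11 + $49.84 + $8.20 + $5.58 + $36.48 + $7.30 + $40.70 + $12.69 = $233.90
Net pay = $753.75 − $233.90 = $519.85

$519.85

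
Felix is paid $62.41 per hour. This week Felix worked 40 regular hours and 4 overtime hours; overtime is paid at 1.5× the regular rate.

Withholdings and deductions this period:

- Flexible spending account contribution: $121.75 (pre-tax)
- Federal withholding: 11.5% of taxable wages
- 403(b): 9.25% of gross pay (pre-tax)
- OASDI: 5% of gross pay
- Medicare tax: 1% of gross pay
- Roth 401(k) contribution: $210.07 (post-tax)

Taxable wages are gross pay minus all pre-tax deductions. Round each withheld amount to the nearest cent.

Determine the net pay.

Regular pay: 40 × $62.41 = $2,496.40
Overtime pay: 4 × $62.41 × 1.5 = $374.46
Gross pay = $2,496.40 + $374.46 = $2,870.86
Flexible spending account contribution: $121.75
403(b): $2,870.86 × 0.0925 = $265.55
Pre-tax total = $121.75 + $265.55 = $387.30
Taxable wages = $2,870.86 − $387.30 = $2,483.56
Federal withholding: $2,483.56 × 0.115 = $285.61
OASDI: $2,870.86 × 0.05 = $143.54
Medicare tax: $2,870.86 × 0.01 = $28.71
Roth 401(k) contribution: $210.07
Total deductions = $121.75 + $265.55 + $285.61 + $143.54 + $28.71 + $210.07 = $1,055.23
Net pay = $2,870.86 − $1,055.23 = $1,815.63

$1,815.63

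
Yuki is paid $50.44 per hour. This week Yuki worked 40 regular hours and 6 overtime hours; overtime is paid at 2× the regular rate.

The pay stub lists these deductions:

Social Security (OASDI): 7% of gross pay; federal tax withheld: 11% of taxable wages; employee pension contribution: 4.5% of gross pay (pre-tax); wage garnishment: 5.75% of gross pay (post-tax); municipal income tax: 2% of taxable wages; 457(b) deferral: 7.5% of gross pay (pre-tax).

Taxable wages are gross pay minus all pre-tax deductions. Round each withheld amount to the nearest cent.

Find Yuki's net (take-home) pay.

$1,673.66

Regular pay: 40 × $50.44 = $2,017.60
Overtime pay: 6 × $50.44 × 2 = $605.28
Gross pay = $2,017.60 + $605.28 = $2,622.88
Employee pension contribution: $2,622.88 × 0.045 = $118.03
457(b) deferral: $2,622.88 × 0.075 = $196.72
Pre-tax total = $118.03 + $196.72 = $314.75
Taxable wages = $2,622.88 − $314.75 = $2,308.13
Federal tax withheld: $2,308.13 × 0.11 = $253.89
Municipal income tax: $2,308.13 × 0.02 = $46.16
Social Security (OASDI): $2,622.88 × 0.07 = $183.60
Wage garnishment: $2,622.88 × 0.0575 = $150.82
Total deductions = $118.03 + $196.72 + $253.89 + $46.16 + $183.60 + $150.82 = $949.22
Net pay = $2,622.88 − $949.22 = $1,673.66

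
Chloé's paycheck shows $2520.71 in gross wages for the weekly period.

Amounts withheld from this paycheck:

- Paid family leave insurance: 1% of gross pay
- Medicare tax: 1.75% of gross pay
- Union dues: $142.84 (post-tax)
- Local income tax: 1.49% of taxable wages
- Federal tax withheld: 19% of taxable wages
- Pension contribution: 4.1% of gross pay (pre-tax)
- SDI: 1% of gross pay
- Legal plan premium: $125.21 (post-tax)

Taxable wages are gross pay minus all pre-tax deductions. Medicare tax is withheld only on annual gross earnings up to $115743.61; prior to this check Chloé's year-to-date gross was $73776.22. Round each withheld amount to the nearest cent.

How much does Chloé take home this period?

Pension contribution: $2520.71 × 0.041 = $103.35
Taxable wages = $2520.71 − $103.35 = $2417.36
Federal tax withheld: $2417.36 × 0.19 = $459.30
Local income tax: $2417.36 × 0.0149 = $36.02
SDI: $2520.71 × 0.01 = $25.21
Paid family leave insurance: $2520.71 × 0.01 = $25.21
Medicare tax: cap not yet reached, full $2520.71 is subject → $2520.71 × 0.0175 = $44.11
Union dues: $142.84
Legal plan premium: $125.21
Total deductions = $103.35 + $459.30 + $36.02 + $25.21 + $25.21 + $44.11 + $142.84 + $125.21 = $961.25
Net pay = $2520.71 − $961.25 = $1559.46

$1559.46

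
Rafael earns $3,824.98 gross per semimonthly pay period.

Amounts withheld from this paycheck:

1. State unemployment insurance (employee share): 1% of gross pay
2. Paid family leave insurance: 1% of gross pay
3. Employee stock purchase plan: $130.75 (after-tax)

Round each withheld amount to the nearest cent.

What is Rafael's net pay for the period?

Paid family leave insurance: $3,824.98 × 0.01 = $38.25
State unemployment insurance (employee share): $3,824.98 × 0.01 = $38.25
Employee stock purchase plan: $130.75
Total deductions = $38.25 + $38.25 + $130.75 = $207.25
Net pay = $3,824.98 − $207.25 = $3,617.73

$3,617.73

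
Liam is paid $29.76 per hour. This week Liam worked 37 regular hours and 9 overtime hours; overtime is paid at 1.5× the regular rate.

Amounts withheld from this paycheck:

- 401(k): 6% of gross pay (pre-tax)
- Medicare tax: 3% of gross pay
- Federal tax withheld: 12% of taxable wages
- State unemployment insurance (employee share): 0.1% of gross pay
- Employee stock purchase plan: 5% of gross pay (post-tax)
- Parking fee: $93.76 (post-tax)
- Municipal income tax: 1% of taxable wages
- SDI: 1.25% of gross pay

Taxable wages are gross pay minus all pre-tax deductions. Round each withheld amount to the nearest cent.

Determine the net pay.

Regular pay: 37 × $29.76 = $1,101.12
Overtime pay: 9 × $29.76 × 1.5 = $401.76
Gross pay = $1,101.12 + $401.76 = $1,502.88
401(k): $1,502.88 × 0.06 = $90.17
Taxable wages = $1,502.88 − $90.17 = $1,412.71
Municipal income tax: $1,412.71 × 0.01 = $14.13
Federal tax withheld: $1,412.71 × 0.12 = $169.53
SDI: $1,502.88 × 0.0125 = $18.79
Medicare tax: $1,502.88 × 0.03 = $45.09
State unemployment insurance (employee share): $1,502.88 × 0.001 = $1.50
Parking fee: $93.76
Employee stock purchase plan: $1,502.88 × 0.05 = $75.14
Total deductions = $90.17 + $14.13 + $169.53 + $18.79 + $45.09 + $1.50 + $93.76 + $75.14 = $508.11
Net pay = $1,502.88 − $508.11 = $994.77

$994.77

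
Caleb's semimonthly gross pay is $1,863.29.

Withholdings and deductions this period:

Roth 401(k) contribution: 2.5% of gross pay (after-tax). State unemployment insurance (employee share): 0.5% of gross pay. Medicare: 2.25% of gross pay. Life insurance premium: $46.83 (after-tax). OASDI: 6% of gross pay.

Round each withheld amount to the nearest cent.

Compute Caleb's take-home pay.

Medicare: $1,863.29 × 0.0225 = $41.92
State unemployment insurance (employee share): $1,863.29 × 0.005 = $9.32
OASDI: $1,863.29 × 0.06 = $111.80
Life insurance premium: $46.83
Roth 401(k) contribution: $1,863.29 × 0.025 = $46.58
Total deductions = $41.92 + $9.32 + $111.80 + $46.83 + $46.58 = $256.45
Net pay = $1,863.29 − $256.45 = $1,606.84

$1,606.84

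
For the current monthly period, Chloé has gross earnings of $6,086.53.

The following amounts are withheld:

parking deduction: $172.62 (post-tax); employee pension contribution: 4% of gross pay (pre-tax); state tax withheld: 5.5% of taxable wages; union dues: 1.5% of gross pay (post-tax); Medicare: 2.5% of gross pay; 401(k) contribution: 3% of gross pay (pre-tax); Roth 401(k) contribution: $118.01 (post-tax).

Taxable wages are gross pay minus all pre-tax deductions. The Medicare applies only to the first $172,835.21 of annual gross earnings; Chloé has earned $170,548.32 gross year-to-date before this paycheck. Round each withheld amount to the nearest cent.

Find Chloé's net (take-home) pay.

Employee pension contribution: $6,086.53 × 0.04 = $243.46
401(k) contribution: $6,086.53 × 0.03 = $182.60
Pre-tax total = $243.46 + $182.60 = $426.06
Taxable wages = $6,086.53 − $426.06 = $5,660.47
State tax withheld: $5,660.47 × 0.055 = $311.33
Medicare: only $172,835.21 − $170,548.32 = $2,286.89 of this check is subject → $2,286.89 × 0.025 = $57.17
Roth 401(k) contribution: $118.01
Union dues: $6,086.53 × 0.015 = $91.30
Parking deduction: $172.62
Total deductions = $243.46 + $182.60 + $311.33 + $57.17 + $118.01 + $91.30 + $172.62 = $1,176.49
Net pay = $6,086.53 − $1,176.49 = $4,910.04

$4,910.04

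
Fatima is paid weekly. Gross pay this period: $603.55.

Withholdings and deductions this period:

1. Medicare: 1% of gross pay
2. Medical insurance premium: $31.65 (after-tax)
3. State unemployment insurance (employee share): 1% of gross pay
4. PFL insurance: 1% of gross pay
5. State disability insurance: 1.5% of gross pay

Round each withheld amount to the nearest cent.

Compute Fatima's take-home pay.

Medicare: $603.55 × 0.01 = $6.04
State unemployment insurance (employee share): $603.55 × 0.01 = $6.04
State disability insurance: $603.55 × 0.015 = $9.05
PFL insurance: $603.55 × 0.01 = $6.04
Medical insurance premium: $31.65
Total deductions = $6.04 + $6.04 + $9.05 + $6.04 + $31.65 = $58.82
Net pay = $603.55 − $58.82 = $544.73

$544.73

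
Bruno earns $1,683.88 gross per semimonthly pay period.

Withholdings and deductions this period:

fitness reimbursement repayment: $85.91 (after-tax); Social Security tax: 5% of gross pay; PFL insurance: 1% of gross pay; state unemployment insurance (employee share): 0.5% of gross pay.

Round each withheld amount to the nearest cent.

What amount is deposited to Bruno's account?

State unemployment insurance (employee share): $1,683.88 × 0.005 = $8.42
PFL insurance: $1,683.88 × 0.01 = $16.84
Social Security tax: $1,683.88 × 0.05 = $84.19
Fitness reimbursement repayment: $85.91
Total deductions = $8.42 + $16.84 + $84.19 + $85.91 = $195.36
Net pay = $1,683.88 − $195.36 = $1,488.52

$1,488.52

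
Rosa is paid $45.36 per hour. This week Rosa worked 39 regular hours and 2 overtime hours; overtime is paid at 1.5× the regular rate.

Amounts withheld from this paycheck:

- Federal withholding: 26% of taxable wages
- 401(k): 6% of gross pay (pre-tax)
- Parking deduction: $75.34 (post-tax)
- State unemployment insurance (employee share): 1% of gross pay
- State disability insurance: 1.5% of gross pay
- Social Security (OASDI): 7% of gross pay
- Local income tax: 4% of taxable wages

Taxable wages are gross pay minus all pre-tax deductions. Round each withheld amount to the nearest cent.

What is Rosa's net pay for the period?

$997.24

Regular pay: 39 × $45.36 = $1,769.04
Overtime pay: 2 × $45.36 × 1.5 = $136.08
Gross pay = $1,769.04 + $136.08 = $1,905.12
401(k): $1,905.12 × 0.06 = $114.31
Taxable wages = $1,905.12 − $114.31 = $1,790.81
Federal withholding: $1,790.81 × 0.26 = $465.61
Local income tax: $1,790.81 × 0.04 = $71.63
State unemployment insurance (employee share): $1,905.12 × 0.01 = $19.05
State disability insurance: $1,905.12 × 0.015 = $28.58
Social Security (OASDI): $1,905.12 × 0.07 = $133.36
Parking deduction: $75.34
Total deductions = $114.31 + $465.61 + $71.63 + $19.05 + $28.58 + $133.36 + $75.34 = $907.88
Net pay = $1,905.12 − $907.88 = $997.24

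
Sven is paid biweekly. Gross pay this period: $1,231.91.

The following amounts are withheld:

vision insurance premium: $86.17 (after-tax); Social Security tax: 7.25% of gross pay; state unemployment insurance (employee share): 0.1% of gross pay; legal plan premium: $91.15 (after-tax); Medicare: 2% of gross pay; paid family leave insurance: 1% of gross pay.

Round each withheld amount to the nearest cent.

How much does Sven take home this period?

State unemployment insurance (employee share): $1,231.91 × 0.001 = $1.23
Medicare: $1,231.91 × 0.02 = $24.64
Social Security tax: $1,231.91 × 0.0725 = $89.31
Paid family leave insurance: $1,231.91 × 0.01 = $12.32
Legal plan premium: $91.15
Vision insurance premium: $86.17
Total deductions = $1.23 + $24.64 + $89.31 + $12.32 + $91.15 + $86.17 = $304.82
Net pay = $1,231.91 − $304.82 = $927.09

$927.09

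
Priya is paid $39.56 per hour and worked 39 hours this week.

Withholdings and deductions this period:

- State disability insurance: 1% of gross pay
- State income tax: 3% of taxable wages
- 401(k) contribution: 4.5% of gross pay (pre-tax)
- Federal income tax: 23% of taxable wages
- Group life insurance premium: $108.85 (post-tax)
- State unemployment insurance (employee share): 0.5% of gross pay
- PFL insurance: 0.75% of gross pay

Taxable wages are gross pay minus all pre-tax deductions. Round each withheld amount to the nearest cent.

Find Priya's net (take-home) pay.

$946.77

Gross pay: 39 × $39.56 = $1542.84
401(k) contribution: $1542.84 × 0.045 = $69.43
Taxable wages = $1542.84 − $69.43 = $1473.41
State income tax: $1473.41 × 0.03 = $44.20
Federal income tax: $1473.41 × 0.23 = $338.88
State unemployment insurance (employee share): $1542.84 × 0.005 = $7.71
PFL insurance: $1542.84 × 0.0075 = $11.57
State disability insurance: $1542.84 × 0.01 = $15.43
Group life insurance premium: $108.85
Total deductions = $69.43 + $44.20 + $338.88 + $7.71 + $11.57 + $15.43 + $108.85 = $596.07
Net pay = $1542.84 − $596.07 = $946.77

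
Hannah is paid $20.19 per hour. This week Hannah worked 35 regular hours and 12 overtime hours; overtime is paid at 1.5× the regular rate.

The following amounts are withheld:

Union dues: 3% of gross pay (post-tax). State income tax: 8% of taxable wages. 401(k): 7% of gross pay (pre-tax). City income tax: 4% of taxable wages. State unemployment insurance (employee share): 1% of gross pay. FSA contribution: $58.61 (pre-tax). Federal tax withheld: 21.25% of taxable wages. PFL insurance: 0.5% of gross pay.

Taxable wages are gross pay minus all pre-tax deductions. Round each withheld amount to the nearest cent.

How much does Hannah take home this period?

$577.01

Regular pay: 35 × $20.19 = $706.65
Overtime pay: 12 × $20.19 × 1.5 = $363.42
Gross pay = $706.65 + $363.42 = $1,070.07
FSA contribution: $58.61
401(k): $1,070.07 × 0.07 = $74.90
Pre-tax total = $58.61 + $74.90 = $133.51
Taxable wages = $1,070.07 − $133.51 = $936.56
City income tax: $936.56 × 0.04 = $37.46
State income tax: $936.56 × 0.08 = $74.92
Federal tax withheld: $936.56 × 0.2125 = $199.02
State unemployment insurance (employee share): $1,070.07 × 0.01 = $10.70
PFL insurance: $1,070.07 × 0.005 = $5.35
Union dues: $1,070.07 × 0.03 = $32.10
Total deductions = $58.61 + $74.90 + $37.46 + $74.92 + $199.02 + $10.70 + $5.35 + $32.10 = $493.06
Net pay = $1,070.07 − $493.06 = $577.01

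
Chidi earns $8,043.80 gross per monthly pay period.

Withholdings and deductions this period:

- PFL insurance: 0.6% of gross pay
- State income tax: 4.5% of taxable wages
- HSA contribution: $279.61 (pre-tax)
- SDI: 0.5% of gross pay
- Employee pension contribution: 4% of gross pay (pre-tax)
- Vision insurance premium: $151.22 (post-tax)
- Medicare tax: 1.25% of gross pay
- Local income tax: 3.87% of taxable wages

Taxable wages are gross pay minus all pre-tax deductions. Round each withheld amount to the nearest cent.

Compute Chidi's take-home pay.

$6,479.26

Employee pension contribution: $8,043.80 × 0.04 = $321.75
HSA contribution: $279.61
Pre-tax total = $321.75 + $279.61 = $601.36
Taxable wages = $8,043.80 − $601.36 = $7,442.44
State income tax: $7,442.44 × 0.045 = $334.91
Local income tax: $7,442.44 × 0.0387 = $288.02
Medicare tax: $8,043.80 × 0.0125 = $100.55
PFL insurance: $8,043.80 × 0.006 = $48.26
SDI: $8,043.80 × 0.005 = $40.22
Vision insurance premium: $151.22
Total deductions = $321.75 + $279.61 + $334.91 + $288.02 + $100.55 + $48.26 + $40.22 + $151.22 = $1,564.54
Net pay = $8,043.80 − $1,564.54 = $6,479.26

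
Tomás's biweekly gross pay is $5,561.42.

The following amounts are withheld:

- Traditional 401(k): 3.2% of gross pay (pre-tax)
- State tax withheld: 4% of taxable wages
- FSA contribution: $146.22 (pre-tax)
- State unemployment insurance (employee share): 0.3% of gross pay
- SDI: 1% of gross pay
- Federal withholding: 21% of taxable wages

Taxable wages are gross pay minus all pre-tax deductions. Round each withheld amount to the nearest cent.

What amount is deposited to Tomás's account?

FSA contribution: $146.22
Traditional 401(k): $5,561.42 × 0.032 = $177.97
Pre-tax total = $146.22 + $177.97 = $324.19
Taxable wages = $5,561.42 − $324.19 = $5,237.23
Federal withholding: $5,237.23 × 0.21 = $1,099.82
State tax withheld: $5,237.23 × 0.04 = $209.49
State unemployment insurance (employee share): $5,561.42 × 0.003 = $16.68
SDI: $5,561.42 × 0.01 = $55.61
Total deductions = $146.22 + $177.97 + $1,099.82 + $209.49 + $16.68 + $55.61 = $1,705.79
Net pay = $5,561.42 − $1,705.79 = $3,855.63

$3,855.63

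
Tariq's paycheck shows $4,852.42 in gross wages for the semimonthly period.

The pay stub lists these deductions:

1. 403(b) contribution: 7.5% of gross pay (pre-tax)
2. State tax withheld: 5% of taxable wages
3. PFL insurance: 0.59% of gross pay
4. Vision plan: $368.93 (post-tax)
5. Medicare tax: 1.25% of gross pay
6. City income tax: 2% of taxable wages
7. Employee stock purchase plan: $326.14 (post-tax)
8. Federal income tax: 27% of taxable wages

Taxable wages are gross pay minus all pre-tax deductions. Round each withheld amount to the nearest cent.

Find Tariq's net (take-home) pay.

403(b) contribution: $4,852.42 × 0.075 = $363.93
Taxable wages = $4,852.42 − $363.93 = $4,488.49
Federal income tax: $4,488.49 × 0.27 = $1,211.89
City income tax: $4,488.49 × 0.02 = $89.77
State tax withheld: $4,488.49 × 0.05 = $224.42
PFL insurance: $4,852.42 × 0.0059 = $28.63
Medicare tax: $4,852.42 × 0.0125 = $60.66
Vision plan: $368.93
Employee stock purchase plan: $326.14
Total deductions = $363.93 + $1,211.89 + $89.77 + $224.42 + $28.63 + $60.66 + $368.93 + $326.14 = $2,674.37
Net pay = $4,852.42 − $2,674.37 = $2,178.05

$2,178.05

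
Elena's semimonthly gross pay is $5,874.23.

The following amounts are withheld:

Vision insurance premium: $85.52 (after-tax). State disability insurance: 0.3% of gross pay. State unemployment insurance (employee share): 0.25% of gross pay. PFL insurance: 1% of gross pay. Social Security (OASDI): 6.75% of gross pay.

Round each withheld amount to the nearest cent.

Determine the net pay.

State unemployment insurance (employee share): $5,874.23 × 0.0025 = $14.69
PFL insurance: $5,874.23 × 0.01 = $58.74
Social Security (OASDI): $5,874.23 × 0.0675 = $396.51
State disability insurance: $5,874.23 × 0.003 = $17.62
Vision insurance premium: $85.52
Total deductions = $14.69 + $58.74 + $396.51 + $17.62 + $85.52 = $573.08
Net pay = $5,874.23 − $573.08 = $5,301.15

$5,301.15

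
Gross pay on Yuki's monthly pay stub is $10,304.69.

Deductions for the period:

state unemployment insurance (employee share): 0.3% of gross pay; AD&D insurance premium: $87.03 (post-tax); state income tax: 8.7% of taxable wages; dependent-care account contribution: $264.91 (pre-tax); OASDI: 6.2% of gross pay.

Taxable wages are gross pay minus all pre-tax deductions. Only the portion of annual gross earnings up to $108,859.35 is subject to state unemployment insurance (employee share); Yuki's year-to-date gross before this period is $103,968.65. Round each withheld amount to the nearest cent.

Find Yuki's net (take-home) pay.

Dependent-care account contribution: $264.91
Taxable wages = $10,304.69 − $264.91 = $10,039.78
State income tax: $10,039.78 × 0.087 = $873.46
OASDI: $10,304.69 × 0.062 = $638.89
State unemployment insurance (employee share): only $108,859.35 − $103,968.65 = $4,890.70 of this check is subject → $4,890.70 × 0.003 = $14.67
AD&D insurance premium: $87.03
Total deductions = $264.91 + $873.46 + $638.89 + $14.67 + $87.03 = $1,878.96
Net pay = $10,304.69 − $1,878.96 = $8,425.73

$8,425.73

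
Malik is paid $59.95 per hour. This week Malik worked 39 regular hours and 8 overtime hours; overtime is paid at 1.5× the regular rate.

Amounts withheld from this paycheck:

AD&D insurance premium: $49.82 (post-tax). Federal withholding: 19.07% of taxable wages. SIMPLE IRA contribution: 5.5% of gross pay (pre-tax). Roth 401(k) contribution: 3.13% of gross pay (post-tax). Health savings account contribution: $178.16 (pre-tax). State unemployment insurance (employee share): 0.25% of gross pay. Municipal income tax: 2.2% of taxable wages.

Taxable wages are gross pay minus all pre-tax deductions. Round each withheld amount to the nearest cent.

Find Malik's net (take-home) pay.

$1,981.32

Regular pay: 39 × $59.95 = $2,338.05
Overtime pay: 8 × $59.95 × 1.5 = $719.40
Gross pay = $2,338.05 + $719.40 = $3,057.45
Health savings account contribution: $178.16
SIMPLE IRA contribution: $3,057.45 × 0.055 = $168.16
Pre-tax total = $178.16 + $168.16 = $346.32
Taxable wages = $3,057.45 − $346.32 = $2,711.13
Federal withholding: $2,711.13 × 0.1907 = $517.01
Municipal income tax: $2,711.13 × 0.022 = $59.64
State unemployment insurance (employee share): $3,057.45 × 0.0025 = $7.64
Roth 401(k) contribution: $3,057.45 × 0.0313 = $95.70
AD&D insurance premium: $49.82
Total deductions = $178.16 + $168.16 + $517.01 + $59.64 + $7.64 + $95.70 + $49.82 = $1,076.13
Net pay = $3,057.45 − $1,076.13 = $1,981.32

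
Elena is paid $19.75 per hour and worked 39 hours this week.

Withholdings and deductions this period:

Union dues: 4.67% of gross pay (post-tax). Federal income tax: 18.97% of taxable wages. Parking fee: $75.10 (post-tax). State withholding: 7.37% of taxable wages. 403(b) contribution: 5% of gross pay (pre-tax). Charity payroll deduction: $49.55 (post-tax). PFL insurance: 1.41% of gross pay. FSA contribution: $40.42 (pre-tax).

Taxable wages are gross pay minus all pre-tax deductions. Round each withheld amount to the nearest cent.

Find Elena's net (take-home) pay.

Gross pay: 39 × $19.75 = $770.25
FSA contribution: $40.42
403(b) contribution: $770.25 × 0.05 = $38.51
Pre-tax total = $40.42 + $38.51 = $78.93
Taxable wages = $770.25 − $78.93 = $691.32
State withholding: $691.32 × 0.0737 = $50.95
Federal income tax: $691.32 × 0.1897 = $131.14
PFL insurance: $770.25 × 0.0141 = $10.86
Charity payroll deduction: $49.55
Parking fee: $75.10
Union dues: $770.25 × 0.0467 = $35.97
Total deductions = $40.42 + $38.51 + $50.95 + $131.14 + $10.86 + $49.55 + $75.10 + $35.97 = $432.50
Net pay = $770.25 − $432.50 = $337.75

$337.75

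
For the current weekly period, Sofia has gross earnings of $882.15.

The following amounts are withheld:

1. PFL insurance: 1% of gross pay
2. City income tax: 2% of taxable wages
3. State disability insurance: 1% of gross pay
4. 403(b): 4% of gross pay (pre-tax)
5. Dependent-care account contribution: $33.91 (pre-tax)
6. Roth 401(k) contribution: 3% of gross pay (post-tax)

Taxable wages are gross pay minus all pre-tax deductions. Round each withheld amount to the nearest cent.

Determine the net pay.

$752.59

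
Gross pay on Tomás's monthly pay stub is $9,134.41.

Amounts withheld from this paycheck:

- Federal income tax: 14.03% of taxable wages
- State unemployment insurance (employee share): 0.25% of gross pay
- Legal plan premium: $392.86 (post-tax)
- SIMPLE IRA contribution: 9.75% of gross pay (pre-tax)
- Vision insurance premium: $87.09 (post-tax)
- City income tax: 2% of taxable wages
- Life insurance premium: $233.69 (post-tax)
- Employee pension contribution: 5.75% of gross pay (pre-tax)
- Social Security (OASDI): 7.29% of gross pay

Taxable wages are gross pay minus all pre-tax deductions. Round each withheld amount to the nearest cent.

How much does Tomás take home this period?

$5,078.91

Employee pension contribution: $9,134.41 × 0.0575 = $525.23
SIMPLE IRA contribution: $9,134.41 × 0.0975 = $890.60
Pre-tax total = $525.23 + $890.60 = $1,415.83
Taxable wages = $9,134.41 − $1,415.83 = $7,718.58
City income tax: $7,718.58 × 0.02 = $154.37
Federal income tax: $7,718.58 × 0.1403 = $1,082.92
Social Security (OASDI): $9,134.41 × 0.0729 = $665.90
State unemployment insurance (employee share): $9,134.41 × 0.0025 = $22.84
Vision insurance premium: $87.09
Life insurance premium: $233.69
Legal plan premium: $392.86
Total deductions = $525.23 + $890.60 + $154.37 + $1,082.92 + $665.90 + $22.84 + $87.09 + $233.69 + $392.86 = $4,055.50
Net pay = $9,134.41 − $4,055.50 = $5,078.91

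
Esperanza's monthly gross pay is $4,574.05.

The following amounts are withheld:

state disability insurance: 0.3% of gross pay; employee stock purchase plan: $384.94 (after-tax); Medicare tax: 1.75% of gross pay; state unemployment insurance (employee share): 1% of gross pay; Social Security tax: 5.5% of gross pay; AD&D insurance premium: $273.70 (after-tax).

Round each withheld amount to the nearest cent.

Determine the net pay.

$3,524.33

Medicare tax: $4,574.05 × 0.0175 = $80.05
State unemployment insurance (employee share): $4,574.05 × 0.01 = $45.74
State disability insurance: $4,574.05 × 0.003 = $13.72
Social Security tax: $4,574.05 × 0.055 = $251.57
AD&D insurance premium: $273.70
Employee stock purchase plan: $384.94
Total deductions = $80.05 + $45.74 + $13.72 + $251.57 + $273.70 + $384.94 = $1,049.72
Net pay = $4,574.05 − $1,049.72 = $3,524.33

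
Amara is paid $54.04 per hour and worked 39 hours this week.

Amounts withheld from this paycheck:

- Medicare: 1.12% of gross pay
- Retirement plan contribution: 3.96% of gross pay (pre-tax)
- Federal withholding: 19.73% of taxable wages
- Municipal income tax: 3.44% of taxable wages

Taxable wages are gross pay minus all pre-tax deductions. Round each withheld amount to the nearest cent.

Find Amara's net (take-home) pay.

Gross pay: 39 × $54.04 = $2,107.56
Retirement plan contribution: $2,107.56 × 0.0396 = $83.46
Taxable wages = $2,107.56 − $83.46 = $2,024.10
Municipal income tax: $2,024.10 × 0.0344 = $69.63
Federal withholding: $2,024.10 × 0.1973 = $399.35
Medicare: $2,107.56 × 0.0112 = $23.60
Total deductions = $83.46 + $69.63 + $399.35 + $23.60 = $576.04
Net pay = $2,107.56 − $576.04 = $1,531.52

$1,531.52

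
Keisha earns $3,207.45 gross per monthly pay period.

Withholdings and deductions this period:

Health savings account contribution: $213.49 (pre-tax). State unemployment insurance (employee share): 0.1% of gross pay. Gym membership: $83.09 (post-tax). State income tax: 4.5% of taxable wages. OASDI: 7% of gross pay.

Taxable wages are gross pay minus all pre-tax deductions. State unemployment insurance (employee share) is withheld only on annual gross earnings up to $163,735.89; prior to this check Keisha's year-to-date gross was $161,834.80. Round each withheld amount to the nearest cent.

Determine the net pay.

Health savings account contribution: $213.49
Taxable wages = $3,207.45 − $213.49 = $2,993.96
State income tax: $2,993.96 × 0.045 = $134.73
State unemployment insurance (employee share): only $163,735.89 − $161,834.80 = $1,901.09 of this check is subject → $1,901.09 × 0.001 = $1.90
OASDI: $3,207.45 × 0.07 = $224.52
Gym membership: $83.09
Total deductions = $213.49 + $134.73 + $1.90 + $224.52 + $83.09 = $657.73
Net pay = $3,207.45 − $657.73 = $2,549.72

$2,549.72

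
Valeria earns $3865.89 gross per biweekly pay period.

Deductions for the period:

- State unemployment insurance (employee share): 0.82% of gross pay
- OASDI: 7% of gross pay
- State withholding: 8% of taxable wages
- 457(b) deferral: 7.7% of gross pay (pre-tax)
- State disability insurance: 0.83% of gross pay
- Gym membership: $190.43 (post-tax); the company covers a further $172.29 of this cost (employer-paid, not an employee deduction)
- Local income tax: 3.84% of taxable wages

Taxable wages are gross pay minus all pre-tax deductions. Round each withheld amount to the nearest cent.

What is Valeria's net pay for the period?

457(b) deferral: $3865.89 × 0.077 = $297.67
Taxable wages = $3865.89 − $297.67 = $3568.22
Local income tax: $3568.22 × 0.0384 = $137.02
State withholding: $3568.22 × 0.08 = $285.46
OASDI: $3865.89 × 0.07 = $270.61
State disability insurance: $3865.89 × 0.0083 = $32.09
State unemployment insurance (employee share): $3865.89 × 0.0082 = $31.70
Gym membership: $190.43
(Employer's $172.29 toward gym membership is not withheld from the employee.)
Total deductions = $297.67 + $137.02 + $285.46 + $270.61 + $32.09 + $31.70 + $190.43 = $1244.98
Net pay = $3865.89 − $1244.98 = $2620.91

$2620.91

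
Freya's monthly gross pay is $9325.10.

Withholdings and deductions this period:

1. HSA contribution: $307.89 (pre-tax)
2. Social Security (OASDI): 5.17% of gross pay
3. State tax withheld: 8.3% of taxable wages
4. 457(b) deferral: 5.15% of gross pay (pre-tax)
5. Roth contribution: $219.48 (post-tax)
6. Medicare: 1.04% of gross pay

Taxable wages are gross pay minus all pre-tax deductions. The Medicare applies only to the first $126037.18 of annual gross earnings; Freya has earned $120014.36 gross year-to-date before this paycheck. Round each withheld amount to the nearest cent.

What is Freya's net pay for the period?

$7064.17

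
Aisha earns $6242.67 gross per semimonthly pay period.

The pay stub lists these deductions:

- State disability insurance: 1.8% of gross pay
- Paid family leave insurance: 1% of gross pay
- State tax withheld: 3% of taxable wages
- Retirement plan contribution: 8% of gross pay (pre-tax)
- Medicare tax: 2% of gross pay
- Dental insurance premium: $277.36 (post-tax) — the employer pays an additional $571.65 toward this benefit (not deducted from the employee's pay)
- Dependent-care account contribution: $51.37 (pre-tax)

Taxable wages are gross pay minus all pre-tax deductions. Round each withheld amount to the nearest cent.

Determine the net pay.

$4944.12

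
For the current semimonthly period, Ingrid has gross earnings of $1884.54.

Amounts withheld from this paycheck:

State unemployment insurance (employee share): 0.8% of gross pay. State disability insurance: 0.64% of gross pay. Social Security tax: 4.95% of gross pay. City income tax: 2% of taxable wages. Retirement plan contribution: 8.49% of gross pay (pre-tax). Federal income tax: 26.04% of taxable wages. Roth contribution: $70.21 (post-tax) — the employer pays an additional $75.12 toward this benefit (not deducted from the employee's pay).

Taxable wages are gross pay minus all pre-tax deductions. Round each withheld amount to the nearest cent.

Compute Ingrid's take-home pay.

$1050.35

Retirement plan contribution: $1884.54 × 0.0849 = $160.00
Taxable wages = $1884.54 − $160.00 = $1724.54
City income tax: $1724.54 × 0.02 = $34.49
Federal income tax: $1724.54 × 0.2604 = $449.07
Social Security tax: $1884.54 × 0.0495 = $93.28
State disability insurance: $1884.54 × 0.0064 = $12.06
State unemployment insurance (employee share): $1884.54 × 0.008 = $15.08
Roth contribution: $70.21
(Employer's $75.12 toward Roth contribution is not withheld from the employee.)
Total deductions = $160.00 + $34.49 + $449.07 + $93.28 + $12.06 + $15.08 + $70.21 = $834.19
Net pay = $1884.54 − $834.19 = $1050.35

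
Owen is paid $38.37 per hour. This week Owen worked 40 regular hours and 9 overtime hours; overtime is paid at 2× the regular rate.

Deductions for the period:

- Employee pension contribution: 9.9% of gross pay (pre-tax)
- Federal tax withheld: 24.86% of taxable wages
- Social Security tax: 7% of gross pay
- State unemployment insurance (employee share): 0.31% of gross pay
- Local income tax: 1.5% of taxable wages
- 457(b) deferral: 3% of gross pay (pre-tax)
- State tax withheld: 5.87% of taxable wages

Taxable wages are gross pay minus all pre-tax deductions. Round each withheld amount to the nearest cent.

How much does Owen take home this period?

Regular pay: 40 × $38.37 = $1,534.80
Overtime pay: 9 × $38.37 × 2 = $690.66
Gross pay = $1,534.80 + $690.66 = $2,225.46
Employee pension contribution: $2,225.46 × 0.099 = $220.32
457(b) deferral: $2,225.46 × 0.03 = $66.76
Pre-tax total = $220.32 + $66.76 = $287.08
Taxable wages = $2,225.46 − $287.08 = $1,938.38
Federal tax withheld: $1,938.38 × 0.2486 = $481.88
State tax withheld: $1,938.38 × 0.0587 = $113.78
Local income tax: $1,938.38 × 0.015 = $29.08
Social Security tax: $2,225.46 × 0.07 = $155.78
State unemployment insurance (employee share): $2,225.46 × 0.0031 = $6.90
Total deductions = $220.32 + $66.76 + $481.88 + $113.78 + $29.08 + $155.78 + $6.90 = $1,074.50
Net pay = $2,225.46 − $1,074.50 = $1,150.96

$1,150.96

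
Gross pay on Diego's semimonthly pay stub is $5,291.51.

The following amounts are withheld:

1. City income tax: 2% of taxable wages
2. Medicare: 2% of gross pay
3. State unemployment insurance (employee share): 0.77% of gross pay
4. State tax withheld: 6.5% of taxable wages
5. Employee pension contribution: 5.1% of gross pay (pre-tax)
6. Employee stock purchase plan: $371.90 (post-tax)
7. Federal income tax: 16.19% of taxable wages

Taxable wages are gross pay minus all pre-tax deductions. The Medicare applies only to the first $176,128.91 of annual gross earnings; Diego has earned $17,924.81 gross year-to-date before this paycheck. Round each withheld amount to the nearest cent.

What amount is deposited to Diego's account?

$3,263.33

Employee pension contribution: $5,291.51 × 0.051 = $269.87
Taxable wages = $5,291.51 − $269.87 = $5,021.64
State tax withheld: $5,021.64 × 0.065 = $326.41
City income tax: $5,021.64 × 0.02 = $100.43
Federal income tax: $5,021.64 × 0.1619 = $813.00
Medicare: cap not yet reached, full $5,291.51 is subject → $5,291.51 × 0.02 = $105.83
State unemployment insurance (employee share): $5,291.51 × 0.0077 = $40.74
Employee stock purchase plan: $371.90
Total deductions = $269.87 + $326.41 + $100.43 + $813.00 + $105.83 + $40.74 + $371.90 = $2,028.18
Net pay = $5,291.51 − $2,028.18 = $3,263.33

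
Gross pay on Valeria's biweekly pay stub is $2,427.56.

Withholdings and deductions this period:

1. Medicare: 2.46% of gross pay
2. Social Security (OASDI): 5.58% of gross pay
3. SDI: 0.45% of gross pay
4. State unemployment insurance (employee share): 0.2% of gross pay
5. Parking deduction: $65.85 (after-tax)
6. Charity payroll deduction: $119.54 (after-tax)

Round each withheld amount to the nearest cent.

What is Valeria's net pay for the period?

$2,031.21

SDI: $2,427.56 × 0.0045 = $10.92
State unemployment insurance (employee share): $2,427.56 × 0.002 = $4.86
Medicare: $2,427.56 × 0.0246 = $59.72
Social Security (OASDI): $2,427.56 × 0.0558 = $135.46
Parking deduction: $65.85
Charity payroll deduction: $119.54
Total deductions = $10.92 + $4.86 + $59.72 + $135.46 + $65.85 + $119.54 = $396.35
Net pay = $2,427.56 − $396.35 = $2,031.21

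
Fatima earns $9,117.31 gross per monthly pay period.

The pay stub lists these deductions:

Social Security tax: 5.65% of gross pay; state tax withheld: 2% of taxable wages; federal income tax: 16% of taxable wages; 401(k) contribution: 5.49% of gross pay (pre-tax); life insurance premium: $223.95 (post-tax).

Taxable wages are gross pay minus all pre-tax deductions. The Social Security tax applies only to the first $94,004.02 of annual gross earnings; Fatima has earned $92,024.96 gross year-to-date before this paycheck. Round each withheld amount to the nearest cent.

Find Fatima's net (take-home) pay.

401(k) contribution: $9,117.31 × 0.0549 = $500.54
Taxable wages = $9,117.31 − $500.54 = $8,616.77
State tax withheld: $8,616.77 × 0.02 = $172.34
Federal income tax: $8,616.77 × 0.16 = $1,378.68
Social Security tax: only $94,004.02 − $92,024.96 = $1,979.06 of this check is subject → $1,979.06 × 0.0565 = $111.82
Life insurance premium: $223.95
Total deductions = $500.54 + $172.34 + $1,378.68 + $111.82 + $223.95 = $2,387.33
Net pay = $9,117.31 − $2,387.33 = $6,729.98

$6,729.98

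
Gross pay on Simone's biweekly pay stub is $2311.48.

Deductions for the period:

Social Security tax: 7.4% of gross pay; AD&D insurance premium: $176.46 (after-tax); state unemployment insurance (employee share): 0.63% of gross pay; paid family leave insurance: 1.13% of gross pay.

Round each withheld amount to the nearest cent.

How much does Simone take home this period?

$1923.29

State unemployment insurance (employee share): $2311.48 × 0.0063 = $14.56
Social Security tax: $2311.48 × 0.074 = $171.05
Paid family leave insurance: $2311.48 × 0.0113 = $26.12
AD&D insurance premium: $176.46
Total deductions = $14.56 + $171.05 + $26.12 + $176.46 = $388.19
Net pay = $2311.48 − $388.19 = $1923.29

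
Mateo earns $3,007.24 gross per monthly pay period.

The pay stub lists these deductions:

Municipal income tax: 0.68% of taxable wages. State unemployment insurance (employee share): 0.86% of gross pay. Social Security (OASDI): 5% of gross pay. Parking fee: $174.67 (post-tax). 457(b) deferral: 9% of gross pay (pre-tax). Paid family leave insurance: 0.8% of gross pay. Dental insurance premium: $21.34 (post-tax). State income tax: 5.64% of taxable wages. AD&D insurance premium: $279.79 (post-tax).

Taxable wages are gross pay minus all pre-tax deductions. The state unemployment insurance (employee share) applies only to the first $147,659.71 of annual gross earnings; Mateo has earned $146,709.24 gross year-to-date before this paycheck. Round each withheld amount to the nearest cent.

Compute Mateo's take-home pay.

457(b) deferral: $3,007.24 × 0.09 = $270.65
Taxable wages = $3,007.24 − $270.65 = $2,736.59
State income tax: $2,736.59 × 0.0564 = $154.34
Municipal income tax: $2,736.59 × 0.0068 = $18.61
State unemployment insurance (employee share): only $147,659.71 − $146,709.24 = $950.47 of this check is subject → $950.47 × 0.0086 = $8.17
Social Security (OASDI): $3,007.24 × 0.05 = $150.36
Paid family leave insurance: $3,007.24 × 0.008 = $24.06
Dental insurance premium: $21.34
AD&D insurance premium: $279.79
Parking fee: $174.67
Total deductions = $270.65 + $154.34 + $18.61 + $8.17 + $150.36 + $24.06 + $21.34 + $279.79 + $174.67 = $1,101.99
Net pay = $3,007.24 − $1,101.99 = $1,905.25

$1,905.25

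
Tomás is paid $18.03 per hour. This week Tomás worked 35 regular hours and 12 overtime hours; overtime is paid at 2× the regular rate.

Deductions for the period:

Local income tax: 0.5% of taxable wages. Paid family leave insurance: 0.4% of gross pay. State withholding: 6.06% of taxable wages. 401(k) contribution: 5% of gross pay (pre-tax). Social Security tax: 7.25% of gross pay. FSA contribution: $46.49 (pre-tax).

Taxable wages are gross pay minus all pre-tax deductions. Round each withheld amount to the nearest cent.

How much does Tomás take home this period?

Regular pay: 35 × $18.03 = $631.05
Overtime pay: 12 × $18.03 × 2 = $432.72
Gross pay = $631.05 + $432.72 = $1,063.77
401(k) contribution: $1,063.77 × 0.05 = $53.19
FSA contribution: $46.49
Pre-tax total = $53.19 + $46.49 = $99.68
Taxable wages = $1,063.77 − $99.68 = $964.09
State withholding: $964.09 × 0.0606 = $58.42
Local income tax: $964.09 × 0.005 = $4.82
Social Security tax: $1,063.77 × 0.0725 = $77.12
Paid family leave insurance: $1,063.77 × 0.004 = $4.26
Total deductions = $53.19 + $46.49 + $58.42 + $4.82 + $77.12 + $4.26 = $244.30
Net pay = $1,063.77 − $244.30 = $819.47

$819.47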